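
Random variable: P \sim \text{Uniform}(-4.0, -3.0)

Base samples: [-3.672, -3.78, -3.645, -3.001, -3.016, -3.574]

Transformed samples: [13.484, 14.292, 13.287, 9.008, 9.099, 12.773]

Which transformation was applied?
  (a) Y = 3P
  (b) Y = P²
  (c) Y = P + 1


Checking option (b) Y = P²:
  P = -3.672 -> Y = 13.484 ✓
  P = -3.78 -> Y = 14.292 ✓
  P = -3.645 -> Y = 13.287 ✓
All samples match this transformation.

(b) P²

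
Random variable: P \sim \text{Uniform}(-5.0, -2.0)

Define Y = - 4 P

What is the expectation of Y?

For Y = -4P:
E[Y] = -4 * E[P]
E[P] = (-5 - 2)/2 = -3.5
E[Y] = -4 * (-3.5) = 14

14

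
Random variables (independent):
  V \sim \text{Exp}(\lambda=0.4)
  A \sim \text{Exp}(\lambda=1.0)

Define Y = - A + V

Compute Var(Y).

For independent RVs: Var(aX + bY) = a²Var(X) + b²Var(Y)
Var(V) = 6.25
Var(A) = 1
Var(Y) = 1²*6.25 + (-1)²*1
= 1*6.25 + 1*1 = 7.25

7.25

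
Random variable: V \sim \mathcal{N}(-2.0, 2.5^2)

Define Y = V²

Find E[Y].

E[V²] = Var(V) + (E[V])² = 6.25 + 4 = 10.25

10.25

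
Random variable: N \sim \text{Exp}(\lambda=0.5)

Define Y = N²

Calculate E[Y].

Using E[X²] = Var(X) + (E[X])²:
E[N] = 2
Var(N) = 1/0.5^2 = 4
E[N²] = 4 + 2² = 4 + 4 = 8

8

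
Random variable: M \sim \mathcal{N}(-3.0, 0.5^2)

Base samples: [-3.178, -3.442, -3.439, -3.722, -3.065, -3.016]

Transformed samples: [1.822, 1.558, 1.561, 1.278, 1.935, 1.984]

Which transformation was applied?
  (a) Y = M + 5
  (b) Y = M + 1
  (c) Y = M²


Checking option (a) Y = M + 5:
  M = -3.178 -> Y = 1.822 ✓
  M = -3.442 -> Y = 1.558 ✓
  M = -3.439 -> Y = 1.561 ✓
All samples match this transformation.

(a) M + 5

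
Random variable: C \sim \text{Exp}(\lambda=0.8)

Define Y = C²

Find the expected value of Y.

E[C²] = Var(C) + (E[C])² = 1.5625 + 1.5625 = 3.125

3.125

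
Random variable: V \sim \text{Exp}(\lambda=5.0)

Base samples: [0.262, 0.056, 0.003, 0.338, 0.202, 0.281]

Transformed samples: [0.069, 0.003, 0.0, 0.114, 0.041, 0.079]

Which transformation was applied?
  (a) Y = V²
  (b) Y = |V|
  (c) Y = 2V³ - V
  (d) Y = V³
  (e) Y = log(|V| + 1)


Checking option (a) Y = V²:
  V = 0.262 -> Y = 0.069 ✓
  V = 0.056 -> Y = 0.003 ✓
  V = 0.003 -> Y = 0.0 ✓
All samples match this transformation.

(a) V²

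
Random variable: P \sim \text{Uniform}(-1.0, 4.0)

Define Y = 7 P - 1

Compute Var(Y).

For Y = aP + b: Var(Y) = a² * Var(P)
Var(P) = (4 + 1)^2/12 = 2.0833333
Var(Y) = 7² * 2.0833333 = 49 * 2.0833333 = 102.08333

102.08333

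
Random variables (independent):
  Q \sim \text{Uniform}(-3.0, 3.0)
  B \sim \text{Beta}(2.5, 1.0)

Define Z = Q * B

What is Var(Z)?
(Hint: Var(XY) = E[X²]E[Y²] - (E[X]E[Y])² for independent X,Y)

Var(XY) = E[X²]E[Y²] - (E[X]E[Y])²
E[Q] = 0, Var(Q) = 3
E[B] = 0.71428571, Var(B) = 0.045351474
E[Q²] = 3 + 0² = 3
E[B²] = 0.045351474 + 0.71428571² = 0.55555556
Var(Z) = 3*0.55555556 - (0*0.71428571)²
= 1.6666667 - 0 = 1.6666667

1.6666667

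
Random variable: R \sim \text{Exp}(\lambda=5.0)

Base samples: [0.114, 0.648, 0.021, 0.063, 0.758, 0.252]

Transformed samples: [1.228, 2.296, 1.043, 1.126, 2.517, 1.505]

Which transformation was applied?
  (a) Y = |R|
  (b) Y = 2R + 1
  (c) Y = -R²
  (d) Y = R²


Checking option (b) Y = 2R + 1:
  R = 0.114 -> Y = 1.228 ✓
  R = 0.648 -> Y = 2.296 ✓
  R = 0.021 -> Y = 1.043 ✓
All samples match this transformation.

(b) 2R + 1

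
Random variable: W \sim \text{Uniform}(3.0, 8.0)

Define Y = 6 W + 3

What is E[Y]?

For Y = 6W + 3:
E[Y] = 6 * E[W] + 3
E[W] = (3 + 8)/2 = 5.5
E[Y] = 6 * 5.5 + 3 = 36

36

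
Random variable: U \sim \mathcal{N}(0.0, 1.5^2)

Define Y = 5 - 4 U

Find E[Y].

For Y = -4U + 5:
E[Y] = -4 * E[U] + 5
E[U] = 0.0 = 0
E[Y] = -4 * 0 + 5 = 5

5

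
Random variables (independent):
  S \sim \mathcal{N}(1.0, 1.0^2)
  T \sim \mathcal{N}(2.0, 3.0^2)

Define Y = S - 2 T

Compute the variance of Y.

For independent RVs: Var(aX + bY) = a²Var(X) + b²Var(Y)
Var(S) = 1
Var(T) = 9
Var(Y) = 1²*1 + (-2)²*9
= 1*1 + 4*9 = 37

37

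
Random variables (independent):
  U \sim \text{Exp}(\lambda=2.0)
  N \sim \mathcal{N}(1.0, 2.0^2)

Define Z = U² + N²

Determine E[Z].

E[Z] = E[U²] + E[N²]
E[U²] = Var(U) + E[U]² = 0.25 + 0.25 = 0.5
E[N²] = Var(N) + E[N]² = 4 + 1 = 5
E[Z] = 0.5 + 5 = 5.5

5.5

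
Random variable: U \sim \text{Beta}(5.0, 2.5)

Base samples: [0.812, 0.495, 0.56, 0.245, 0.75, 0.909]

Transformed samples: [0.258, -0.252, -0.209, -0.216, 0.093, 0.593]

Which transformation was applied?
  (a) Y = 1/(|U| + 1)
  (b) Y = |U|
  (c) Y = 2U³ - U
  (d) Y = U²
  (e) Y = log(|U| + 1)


Checking option (c) Y = 2U³ - U:
  U = 0.812 -> Y = 0.258 ✓
  U = 0.495 -> Y = -0.252 ✓
  U = 0.56 -> Y = -0.209 ✓
All samples match this transformation.

(c) 2U³ - U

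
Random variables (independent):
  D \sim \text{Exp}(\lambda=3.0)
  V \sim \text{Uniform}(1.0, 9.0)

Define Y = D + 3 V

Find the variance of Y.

For independent RVs: Var(aX + bY) = a²Var(X) + b²Var(Y)
Var(D) = 0.11111111
Var(V) = 5.3333333
Var(Y) = 1²*0.11111111 + 3²*5.3333333
= 1*0.11111111 + 9*5.3333333 = 48.111111

48.111111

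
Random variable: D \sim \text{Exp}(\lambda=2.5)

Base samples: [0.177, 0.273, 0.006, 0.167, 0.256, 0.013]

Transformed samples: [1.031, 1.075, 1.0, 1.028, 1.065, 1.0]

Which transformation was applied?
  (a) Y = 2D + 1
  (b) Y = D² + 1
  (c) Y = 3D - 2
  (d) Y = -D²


Checking option (b) Y = D² + 1:
  D = 0.177 -> Y = 1.031 ✓
  D = 0.273 -> Y = 1.075 ✓
  D = 0.006 -> Y = 1.0 ✓
All samples match this transformation.

(b) D² + 1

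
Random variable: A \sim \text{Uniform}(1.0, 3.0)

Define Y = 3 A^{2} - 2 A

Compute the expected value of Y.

E[Y] = 3*E[A²] - 2*E[A]
E[A] = 2
E[A²] = Var(A) + (E[A])² = 0.33333333 + 4 = 4.3333333
E[Y] = 3*4.3333333 - 2*2 = 9

9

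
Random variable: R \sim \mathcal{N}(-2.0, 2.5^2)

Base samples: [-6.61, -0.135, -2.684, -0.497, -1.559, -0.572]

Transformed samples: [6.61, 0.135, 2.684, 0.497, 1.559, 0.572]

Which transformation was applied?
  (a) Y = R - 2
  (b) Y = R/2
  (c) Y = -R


Checking option (c) Y = -R:
  R = -6.61 -> Y = 6.61 ✓
  R = -0.135 -> Y = 0.135 ✓
  R = -2.684 -> Y = 2.684 ✓
All samples match this transformation.

(c) -R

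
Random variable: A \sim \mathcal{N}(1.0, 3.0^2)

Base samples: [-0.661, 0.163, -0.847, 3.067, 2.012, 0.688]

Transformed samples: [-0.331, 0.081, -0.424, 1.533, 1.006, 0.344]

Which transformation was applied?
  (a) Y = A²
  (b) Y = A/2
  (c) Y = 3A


Checking option (b) Y = A/2:
  A = -0.661 -> Y = -0.331 ✓
  A = 0.163 -> Y = 0.081 ✓
  A = -0.847 -> Y = -0.424 ✓
All samples match this transformation.

(b) A/2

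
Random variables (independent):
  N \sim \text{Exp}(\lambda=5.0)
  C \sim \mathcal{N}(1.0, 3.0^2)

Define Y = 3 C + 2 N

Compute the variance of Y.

For independent RVs: Var(aX + bY) = a²Var(X) + b²Var(Y)
Var(N) = 0.04
Var(C) = 9
Var(Y) = 2²*0.04 + 3²*9
= 4*0.04 + 9*9 = 81.16

81.16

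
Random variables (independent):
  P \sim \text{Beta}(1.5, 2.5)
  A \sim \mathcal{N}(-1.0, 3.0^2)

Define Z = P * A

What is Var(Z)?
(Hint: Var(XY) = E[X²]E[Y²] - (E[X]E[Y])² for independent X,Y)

Var(XY) = E[X²]E[Y²] - (E[X]E[Y])²
E[P] = 0.375, Var(P) = 0.046875
E[A] = -1, Var(A) = 9
E[P²] = 0.046875 + 0.375² = 0.1875
E[A²] = 9 + (-1)² = 10
Var(Z) = 0.1875*10 - (0.375*(-1))²
= 1.875 - 0.140625 = 1.734375

1.734375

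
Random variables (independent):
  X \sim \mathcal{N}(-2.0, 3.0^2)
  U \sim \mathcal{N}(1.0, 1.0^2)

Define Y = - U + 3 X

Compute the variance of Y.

For independent RVs: Var(aX + bY) = a²Var(X) + b²Var(Y)
Var(X) = 9
Var(U) = 1
Var(Y) = 3²*9 + (-1)²*1
= 9*9 + 1*1 = 82

82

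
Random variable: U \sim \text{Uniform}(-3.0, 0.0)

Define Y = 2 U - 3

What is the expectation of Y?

For Y = 2U - 3:
E[Y] = 2 * E[U] - 3
E[U] = (-3 + 0)/2 = -1.5
E[Y] = 2 * (-1.5) - 3 = -6

-6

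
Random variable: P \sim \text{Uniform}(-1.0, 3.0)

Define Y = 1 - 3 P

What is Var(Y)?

For Y = aP + b: Var(Y) = a² * Var(P)
Var(P) = (3 + 1)^2/12 = 1.3333333
Var(Y) = (-3)² * 1.3333333 = 9 * 1.3333333 = 12

12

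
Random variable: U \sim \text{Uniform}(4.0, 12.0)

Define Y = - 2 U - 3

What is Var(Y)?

For Y = aU + b: Var(Y) = a² * Var(U)
Var(U) = (12 - 4)^2/12 = 5.3333333
Var(Y) = (-2)² * 5.3333333 = 4 * 5.3333333 = 21.333333

21.333333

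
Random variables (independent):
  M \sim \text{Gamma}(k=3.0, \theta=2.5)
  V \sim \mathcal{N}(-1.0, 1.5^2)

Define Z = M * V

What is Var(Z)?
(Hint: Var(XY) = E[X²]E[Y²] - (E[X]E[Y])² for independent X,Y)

Var(XY) = E[X²]E[Y²] - (E[X]E[Y])²
E[M] = 7.5, Var(M) = 18.75
E[V] = -1, Var(V) = 2.25
E[M²] = 18.75 + 7.5² = 75
E[V²] = 2.25 + (-1)² = 3.25
Var(Z) = 75*3.25 - (7.5*(-1))²
= 243.75 - 56.25 = 187.5

187.5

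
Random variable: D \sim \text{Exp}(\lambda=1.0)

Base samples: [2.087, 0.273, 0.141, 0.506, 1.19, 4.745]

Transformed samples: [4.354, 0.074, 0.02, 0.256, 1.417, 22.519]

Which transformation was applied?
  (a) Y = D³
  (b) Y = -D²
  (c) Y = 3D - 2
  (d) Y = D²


Checking option (d) Y = D²:
  D = 2.087 -> Y = 4.354 ✓
  D = 0.273 -> Y = 0.074 ✓
  D = 0.141 -> Y = 0.02 ✓
All samples match this transformation.

(d) D²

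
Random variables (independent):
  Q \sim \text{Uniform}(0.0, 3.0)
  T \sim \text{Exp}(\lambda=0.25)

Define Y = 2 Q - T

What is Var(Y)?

For independent RVs: Var(aX + bY) = a²Var(X) + b²Var(Y)
Var(Q) = 0.75
Var(T) = 16
Var(Y) = 2²*0.75 + (-1)²*16
= 4*0.75 + 1*16 = 19

19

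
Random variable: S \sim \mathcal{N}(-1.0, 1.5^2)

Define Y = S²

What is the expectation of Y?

Using E[X²] = Var(X) + (E[X])²:
E[S] = -1
Var(S) = 1.5^2 = 2.25
E[S²] = 2.25 + (-1)² = 2.25 + 1 = 3.25

3.25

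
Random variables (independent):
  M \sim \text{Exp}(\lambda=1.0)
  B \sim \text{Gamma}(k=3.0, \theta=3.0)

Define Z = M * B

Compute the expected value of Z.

For independent RVs: E[XY] = E[X]*E[Y]
E[M] = 1
E[B] = 9
E[Z] = 1 * 9 = 9

9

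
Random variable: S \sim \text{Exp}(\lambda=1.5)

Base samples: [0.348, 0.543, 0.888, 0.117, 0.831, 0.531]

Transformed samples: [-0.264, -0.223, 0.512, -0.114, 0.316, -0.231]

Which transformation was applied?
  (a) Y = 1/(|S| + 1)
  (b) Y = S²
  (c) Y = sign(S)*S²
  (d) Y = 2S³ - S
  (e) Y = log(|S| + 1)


Checking option (d) Y = 2S³ - S:
  S = 0.348 -> Y = -0.264 ✓
  S = 0.543 -> Y = -0.223 ✓
  S = 0.888 -> Y = 0.512 ✓
All samples match this transformation.

(d) 2S³ - S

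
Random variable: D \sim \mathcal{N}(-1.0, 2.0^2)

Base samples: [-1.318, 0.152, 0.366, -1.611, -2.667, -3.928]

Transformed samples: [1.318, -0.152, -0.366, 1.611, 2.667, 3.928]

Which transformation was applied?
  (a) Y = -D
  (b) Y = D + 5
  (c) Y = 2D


Checking option (a) Y = -D:
  D = -1.318 -> Y = 1.318 ✓
  D = 0.152 -> Y = -0.152 ✓
  D = 0.366 -> Y = -0.366 ✓
All samples match this transformation.

(a) -D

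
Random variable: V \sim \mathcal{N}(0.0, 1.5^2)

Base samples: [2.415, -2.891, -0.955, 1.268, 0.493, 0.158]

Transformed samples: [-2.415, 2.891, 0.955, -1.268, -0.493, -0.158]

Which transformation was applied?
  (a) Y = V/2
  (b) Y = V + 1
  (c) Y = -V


Checking option (c) Y = -V:
  V = 2.415 -> Y = -2.415 ✓
  V = -2.891 -> Y = 2.891 ✓
  V = -0.955 -> Y = 0.955 ✓
All samples match this transformation.

(c) -V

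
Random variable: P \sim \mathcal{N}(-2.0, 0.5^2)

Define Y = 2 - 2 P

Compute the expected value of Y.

For Y = -2P + 2:
E[Y] = -2 * E[P] + 2
E[P] = -2.0 = -2
E[Y] = -2 * (-2) + 2 = 6

6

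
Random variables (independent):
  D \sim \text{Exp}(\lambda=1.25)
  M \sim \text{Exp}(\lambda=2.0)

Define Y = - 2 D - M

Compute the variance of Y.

For independent RVs: Var(aX + bY) = a²Var(X) + b²Var(Y)
Var(D) = 0.64
Var(M) = 0.25
Var(Y) = (-2)²*0.64 + (-1)²*0.25
= 4*0.64 + 1*0.25 = 2.81

2.81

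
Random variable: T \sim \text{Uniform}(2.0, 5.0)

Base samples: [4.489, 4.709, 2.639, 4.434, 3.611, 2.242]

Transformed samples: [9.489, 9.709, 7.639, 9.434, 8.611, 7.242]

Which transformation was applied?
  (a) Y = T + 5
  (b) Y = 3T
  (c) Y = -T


Checking option (a) Y = T + 5:
  T = 4.489 -> Y = 9.489 ✓
  T = 4.709 -> Y = 9.709 ✓
  T = 2.639 -> Y = 7.639 ✓
All samples match this transformation.

(a) T + 5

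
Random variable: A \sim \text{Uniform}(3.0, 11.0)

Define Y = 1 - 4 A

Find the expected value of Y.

For Y = -4A + 1:
E[Y] = -4 * E[A] + 1
E[A] = (3 + 11)/2 = 7
E[Y] = -4 * 7 + 1 = -27

-27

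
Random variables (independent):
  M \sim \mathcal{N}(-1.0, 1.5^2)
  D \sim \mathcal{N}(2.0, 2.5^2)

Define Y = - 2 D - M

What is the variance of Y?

For independent RVs: Var(aX + bY) = a²Var(X) + b²Var(Y)
Var(M) = 2.25
Var(D) = 6.25
Var(Y) = (-1)²*2.25 + (-2)²*6.25
= 1*2.25 + 4*6.25 = 27.25

27.25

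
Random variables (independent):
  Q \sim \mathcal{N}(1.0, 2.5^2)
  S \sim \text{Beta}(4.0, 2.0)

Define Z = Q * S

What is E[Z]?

For independent RVs: E[XY] = E[X]*E[Y]
E[Q] = 1
E[S] = 0.66666667
E[Z] = 1 * 0.66666667 = 0.66666667

0.66666667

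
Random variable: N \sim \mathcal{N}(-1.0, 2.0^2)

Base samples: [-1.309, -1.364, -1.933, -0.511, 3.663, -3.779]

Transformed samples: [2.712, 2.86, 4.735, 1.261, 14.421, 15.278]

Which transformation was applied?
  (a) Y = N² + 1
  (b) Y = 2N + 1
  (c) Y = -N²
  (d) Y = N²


Checking option (a) Y = N² + 1:
  N = -1.309 -> Y = 2.712 ✓
  N = -1.364 -> Y = 2.86 ✓
  N = -1.933 -> Y = 4.735 ✓
All samples match this transformation.

(a) N² + 1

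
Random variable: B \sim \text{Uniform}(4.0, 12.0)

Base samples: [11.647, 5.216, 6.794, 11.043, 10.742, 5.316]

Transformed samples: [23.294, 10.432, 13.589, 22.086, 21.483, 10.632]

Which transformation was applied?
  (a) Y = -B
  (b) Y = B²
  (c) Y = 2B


Checking option (c) Y = 2B:
  B = 11.647 -> Y = 23.294 ✓
  B = 5.216 -> Y = 10.432 ✓
  B = 6.794 -> Y = 13.589 ✓
All samples match this transformation.

(c) 2B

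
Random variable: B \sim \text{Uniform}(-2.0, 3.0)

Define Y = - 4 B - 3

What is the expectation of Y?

For Y = -4B - 3:
E[Y] = -4 * E[B] - 3
E[B] = (-2 + 3)/2 = 0.5
E[Y] = -4 * 0.5 - 3 = -5

-5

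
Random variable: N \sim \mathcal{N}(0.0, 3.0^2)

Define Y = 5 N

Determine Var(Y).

For Y = aN + b: Var(Y) = a² * Var(N)
Var(N) = 3.0^2 = 9
Var(Y) = 5² * 9 = 25 * 9 = 225

225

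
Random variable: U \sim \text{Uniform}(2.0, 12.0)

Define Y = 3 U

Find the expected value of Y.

For Y = 3U:
E[Y] = 3 * E[U]
E[U] = (2 + 12)/2 = 7
E[Y] = 3 * 7 = 21

21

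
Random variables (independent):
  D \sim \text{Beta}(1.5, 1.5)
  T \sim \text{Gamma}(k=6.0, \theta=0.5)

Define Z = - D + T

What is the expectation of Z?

E[Z] = -1*E[D] + 1*E[T]
E[D] = 0.5
E[T] = 3
E[Z] = -1*0.5 + 1*3 = 2.5

2.5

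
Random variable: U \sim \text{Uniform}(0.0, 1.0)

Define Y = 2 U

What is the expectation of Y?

For Y = 2U:
E[Y] = 2 * E[U]
E[U] = (0 + 1)/2 = 0.5
E[Y] = 2 * 0.5 = 1

1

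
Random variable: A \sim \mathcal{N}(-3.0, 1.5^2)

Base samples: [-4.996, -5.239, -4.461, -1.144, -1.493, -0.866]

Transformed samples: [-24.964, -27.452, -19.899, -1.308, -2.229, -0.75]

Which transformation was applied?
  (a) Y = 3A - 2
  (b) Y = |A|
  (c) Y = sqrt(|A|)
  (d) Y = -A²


Checking option (d) Y = -A²:
  A = -4.996 -> Y = -24.964 ✓
  A = -5.239 -> Y = -27.452 ✓
  A = -4.461 -> Y = -19.899 ✓
All samples match this transformation.

(d) -A²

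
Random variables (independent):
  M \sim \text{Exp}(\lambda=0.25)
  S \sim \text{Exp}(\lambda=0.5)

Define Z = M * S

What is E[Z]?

For independent RVs: E[XY] = E[X]*E[Y]
E[M] = 4
E[S] = 2
E[Z] = 4 * 2 = 8

8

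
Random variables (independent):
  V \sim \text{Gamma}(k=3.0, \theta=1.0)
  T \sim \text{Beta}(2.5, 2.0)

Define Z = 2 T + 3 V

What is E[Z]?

E[Z] = 3*E[V] + 2*E[T]
E[V] = 3
E[T] = 0.55555556
E[Z] = 3*3 + 2*0.55555556 = 10.111111

10.111111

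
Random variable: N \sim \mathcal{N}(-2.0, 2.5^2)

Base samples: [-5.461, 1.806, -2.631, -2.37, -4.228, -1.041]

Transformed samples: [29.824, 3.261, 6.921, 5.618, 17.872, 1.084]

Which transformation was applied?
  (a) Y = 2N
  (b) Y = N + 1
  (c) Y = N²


Checking option (c) Y = N²:
  N = -5.461 -> Y = 29.824 ✓
  N = 1.806 -> Y = 3.261 ✓
  N = -2.631 -> Y = 6.921 ✓
All samples match this transformation.

(c) N²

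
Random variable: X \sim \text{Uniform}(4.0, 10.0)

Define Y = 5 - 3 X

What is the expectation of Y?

For Y = -3X + 5:
E[Y] = -3 * E[X] + 5
E[X] = (4 + 10)/2 = 7
E[Y] = -3 * 7 + 5 = -16

-16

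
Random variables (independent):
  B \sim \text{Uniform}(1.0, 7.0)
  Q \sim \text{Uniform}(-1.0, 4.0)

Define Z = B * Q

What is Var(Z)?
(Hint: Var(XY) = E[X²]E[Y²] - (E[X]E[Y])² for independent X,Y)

Var(XY) = E[X²]E[Y²] - (E[X]E[Y])²
E[B] = 4, Var(B) = 3
E[Q] = 1.5, Var(Q) = 2.0833333
E[B²] = 3 + 4² = 19
E[Q²] = 2.0833333 + 1.5² = 4.3333333
Var(Z) = 19*4.3333333 - (4*1.5)²
= 82.333333 - 36 = 46.333333

46.333333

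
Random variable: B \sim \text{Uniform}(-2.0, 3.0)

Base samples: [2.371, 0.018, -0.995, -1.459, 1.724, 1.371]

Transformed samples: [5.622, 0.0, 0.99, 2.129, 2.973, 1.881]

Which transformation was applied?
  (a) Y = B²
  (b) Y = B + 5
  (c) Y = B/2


Checking option (a) Y = B²:
  B = 2.371 -> Y = 5.622 ✓
  B = 0.018 -> Y = 0.0 ✓
  B = -0.995 -> Y = 0.99 ✓
All samples match this transformation.

(a) B²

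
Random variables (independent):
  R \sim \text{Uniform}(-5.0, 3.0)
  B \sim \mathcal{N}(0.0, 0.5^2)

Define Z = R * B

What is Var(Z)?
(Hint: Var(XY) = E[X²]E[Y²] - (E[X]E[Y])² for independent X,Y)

Var(XY) = E[X²]E[Y²] - (E[X]E[Y])²
E[R] = -1, Var(R) = 5.3333333
E[B] = 0, Var(B) = 0.25
E[R²] = 5.3333333 + (-1)² = 6.3333333
E[B²] = 0.25 + 0² = 0.25
Var(Z) = 6.3333333*0.25 - (-1*0)²
= 1.5833333 - 0 = 1.5833333

1.5833333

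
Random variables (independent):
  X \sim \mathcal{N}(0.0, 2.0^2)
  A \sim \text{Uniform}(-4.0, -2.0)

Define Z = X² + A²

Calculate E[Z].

E[Z] = E[X²] + E[A²]
E[X²] = Var(X) + E[X]² = 4 + 0 = 4
E[A²] = Var(A) + E[A]² = 0.33333333 + 9 = 9.3333333
E[Z] = 4 + 9.3333333 = 13.333333

13.333333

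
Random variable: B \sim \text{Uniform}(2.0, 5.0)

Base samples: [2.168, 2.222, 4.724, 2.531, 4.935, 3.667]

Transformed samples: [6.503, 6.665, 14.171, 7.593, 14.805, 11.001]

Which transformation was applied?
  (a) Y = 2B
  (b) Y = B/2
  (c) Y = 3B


Checking option (c) Y = 3B:
  B = 2.168 -> Y = 6.503 ✓
  B = 2.222 -> Y = 6.665 ✓
  B = 4.724 -> Y = 14.171 ✓
All samples match this transformation.

(c) 3B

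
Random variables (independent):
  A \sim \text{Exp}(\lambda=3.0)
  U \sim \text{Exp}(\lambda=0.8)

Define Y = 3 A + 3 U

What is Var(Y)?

For independent RVs: Var(aX + bY) = a²Var(X) + b²Var(Y)
Var(A) = 0.11111111
Var(U) = 1.5625
Var(Y) = 3²*0.11111111 + 3²*1.5625
= 9*0.11111111 + 9*1.5625 = 15.0625

15.0625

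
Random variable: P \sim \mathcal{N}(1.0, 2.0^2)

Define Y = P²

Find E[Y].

E[P²] = Var(P) + (E[P])² = 4 + 1 = 5

5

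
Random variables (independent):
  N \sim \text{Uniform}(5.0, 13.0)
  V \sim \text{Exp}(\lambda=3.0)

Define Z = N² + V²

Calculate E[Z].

E[Z] = E[N²] + E[V²]
E[N²] = Var(N) + E[N]² = 5.3333333 + 81 = 86.333333
E[V²] = Var(V) + E[V]² = 0.11111111 + 0.11111111 = 0.22222222
E[Z] = 86.333333 + 0.22222222 = 86.555556

86.555556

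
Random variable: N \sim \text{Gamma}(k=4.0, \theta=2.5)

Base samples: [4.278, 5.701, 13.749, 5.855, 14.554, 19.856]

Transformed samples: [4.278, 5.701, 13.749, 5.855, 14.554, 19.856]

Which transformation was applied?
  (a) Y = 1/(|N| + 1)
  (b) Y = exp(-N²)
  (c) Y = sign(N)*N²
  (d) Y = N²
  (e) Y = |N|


Checking option (e) Y = |N|:
  N = 4.278 -> Y = 4.278 ✓
  N = 5.701 -> Y = 5.701 ✓
  N = 13.749 -> Y = 13.749 ✓
All samples match this transformation.

(e) |N|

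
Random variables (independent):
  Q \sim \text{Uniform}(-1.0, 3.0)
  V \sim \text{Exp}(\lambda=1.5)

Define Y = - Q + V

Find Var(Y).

For independent RVs: Var(aX + bY) = a²Var(X) + b²Var(Y)
Var(Q) = 1.3333333
Var(V) = 0.44444444
Var(Y) = (-1)²*1.3333333 + 1²*0.44444444
= 1*1.3333333 + 1*0.44444444 = 1.7777778

1.7777778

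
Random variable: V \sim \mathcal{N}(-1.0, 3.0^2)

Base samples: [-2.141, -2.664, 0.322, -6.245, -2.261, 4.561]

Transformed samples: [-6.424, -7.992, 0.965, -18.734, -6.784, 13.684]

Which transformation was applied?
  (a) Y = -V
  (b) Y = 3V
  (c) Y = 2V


Checking option (b) Y = 3V:
  V = -2.141 -> Y = -6.424 ✓
  V = -2.664 -> Y = -7.992 ✓
  V = 0.322 -> Y = 0.965 ✓
All samples match this transformation.

(b) 3V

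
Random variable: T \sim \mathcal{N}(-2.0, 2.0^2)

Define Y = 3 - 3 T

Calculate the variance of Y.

For Y = aT + b: Var(Y) = a² * Var(T)
Var(T) = 2.0^2 = 4
Var(Y) = (-3)² * 4 = 9 * 4 = 36

36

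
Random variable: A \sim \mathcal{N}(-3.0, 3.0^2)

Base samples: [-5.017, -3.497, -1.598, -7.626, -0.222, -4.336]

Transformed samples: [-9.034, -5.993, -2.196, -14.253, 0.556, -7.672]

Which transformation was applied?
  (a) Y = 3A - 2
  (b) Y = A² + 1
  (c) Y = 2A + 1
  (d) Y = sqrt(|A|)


Checking option (c) Y = 2A + 1:
  A = -5.017 -> Y = -9.034 ✓
  A = -3.497 -> Y = -5.993 ✓
  A = -1.598 -> Y = -2.196 ✓
All samples match this transformation.

(c) 2A + 1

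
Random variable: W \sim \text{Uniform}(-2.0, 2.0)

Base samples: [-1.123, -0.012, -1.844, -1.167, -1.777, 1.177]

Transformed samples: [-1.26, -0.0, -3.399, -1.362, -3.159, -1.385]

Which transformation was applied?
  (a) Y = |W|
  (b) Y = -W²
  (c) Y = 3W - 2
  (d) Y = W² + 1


Checking option (b) Y = -W²:
  W = -1.123 -> Y = -1.26 ✓
  W = -0.012 -> Y = -0.0 ✓
  W = -1.844 -> Y = -3.399 ✓
All samples match this transformation.

(b) -W²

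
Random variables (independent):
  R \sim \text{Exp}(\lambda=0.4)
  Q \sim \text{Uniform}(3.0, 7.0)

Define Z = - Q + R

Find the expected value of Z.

E[Z] = 1*E[R] - 1*E[Q]
E[R] = 2.5
E[Q] = 5
E[Z] = 1*2.5 - 1*5 = -2.5

-2.5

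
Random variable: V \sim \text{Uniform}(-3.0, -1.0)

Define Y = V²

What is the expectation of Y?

Using E[X²] = Var(X) + (E[X])²:
E[V] = -2
Var(V) = (-1 + 3)^2/12 = 0.33333333
E[V²] = 0.33333333 + (-2)² = 0.33333333 + 4 = 4.3333333

4.3333333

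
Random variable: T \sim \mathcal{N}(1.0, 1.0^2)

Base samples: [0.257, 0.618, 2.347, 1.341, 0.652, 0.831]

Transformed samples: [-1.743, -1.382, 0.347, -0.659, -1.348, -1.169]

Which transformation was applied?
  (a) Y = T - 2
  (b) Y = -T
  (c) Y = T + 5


Checking option (a) Y = T - 2:
  T = 0.257 -> Y = -1.743 ✓
  T = 0.618 -> Y = -1.382 ✓
  T = 2.347 -> Y = 0.347 ✓
All samples match this transformation.

(a) T - 2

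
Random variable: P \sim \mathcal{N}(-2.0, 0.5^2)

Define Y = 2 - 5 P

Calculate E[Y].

For Y = -5P + 2:
E[Y] = -5 * E[P] + 2
E[P] = -2.0 = -2
E[Y] = -5 * (-2) + 2 = 12

12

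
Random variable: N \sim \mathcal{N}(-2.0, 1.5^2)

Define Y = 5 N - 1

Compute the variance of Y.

For Y = aN + b: Var(Y) = a² * Var(N)
Var(N) = 1.5^2 = 2.25
Var(Y) = 5² * 2.25 = 25 * 2.25 = 56.25

56.25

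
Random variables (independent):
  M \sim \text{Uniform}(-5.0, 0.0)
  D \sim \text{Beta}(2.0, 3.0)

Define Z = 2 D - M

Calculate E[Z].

E[Z] = -1*E[M] + 2*E[D]
E[M] = -2.5
E[D] = 0.4
E[Z] = -1*(-2.5) + 2*0.4 = 3.3

3.3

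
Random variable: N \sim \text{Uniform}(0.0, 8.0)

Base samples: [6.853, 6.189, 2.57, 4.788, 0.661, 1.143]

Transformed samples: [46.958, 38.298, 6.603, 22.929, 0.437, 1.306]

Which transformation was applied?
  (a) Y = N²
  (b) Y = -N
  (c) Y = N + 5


Checking option (a) Y = N²:
  N = 6.853 -> Y = 46.958 ✓
  N = 6.189 -> Y = 38.298 ✓
  N = 2.57 -> Y = 6.603 ✓
All samples match this transformation.

(a) N²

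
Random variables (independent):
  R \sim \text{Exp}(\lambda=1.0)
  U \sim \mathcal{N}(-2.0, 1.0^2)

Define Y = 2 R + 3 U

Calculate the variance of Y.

For independent RVs: Var(aX + bY) = a²Var(X) + b²Var(Y)
Var(R) = 1
Var(U) = 1
Var(Y) = 2²*1 + 3²*1
= 4*1 + 9*1 = 13

13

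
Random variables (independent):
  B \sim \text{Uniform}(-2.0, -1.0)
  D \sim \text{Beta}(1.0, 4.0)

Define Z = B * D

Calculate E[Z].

For independent RVs: E[XY] = E[X]*E[Y]
E[B] = -1.5
E[D] = 0.2
E[Z] = -1.5 * 0.2 = -0.3

-0.3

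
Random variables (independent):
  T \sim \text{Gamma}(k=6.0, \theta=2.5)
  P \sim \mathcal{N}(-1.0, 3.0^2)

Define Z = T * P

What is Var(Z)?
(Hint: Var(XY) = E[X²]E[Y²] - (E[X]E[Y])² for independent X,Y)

Var(XY) = E[X²]E[Y²] - (E[X]E[Y])²
E[T] = 15, Var(T) = 37.5
E[P] = -1, Var(P) = 9
E[T²] = 37.5 + 15² = 262.5
E[P²] = 9 + (-1)² = 10
Var(Z) = 262.5*10 - (15*(-1))²
= 2625 - 225 = 2400

2400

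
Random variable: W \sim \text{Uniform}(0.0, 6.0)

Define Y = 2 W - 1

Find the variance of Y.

For Y = aW + b: Var(Y) = a² * Var(W)
Var(W) = (6 - 0)^2/12 = 3
Var(Y) = 2² * 3 = 4 * 3 = 12

12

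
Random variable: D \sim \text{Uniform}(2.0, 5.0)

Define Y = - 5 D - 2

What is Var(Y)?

For Y = aD + b: Var(Y) = a² * Var(D)
Var(D) = (5 - 2)^2/12 = 0.75
Var(Y) = (-5)² * 0.75 = 25 * 0.75 = 18.75

18.75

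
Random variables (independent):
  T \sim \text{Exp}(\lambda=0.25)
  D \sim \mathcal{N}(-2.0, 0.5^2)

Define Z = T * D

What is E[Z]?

For independent RVs: E[XY] = E[X]*E[Y]
E[T] = 4
E[D] = -2
E[Z] = 4 * (-2) = -8

-8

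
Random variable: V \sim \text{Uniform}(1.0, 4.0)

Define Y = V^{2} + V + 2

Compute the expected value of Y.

E[Y] = 1*E[V²] + 1*E[V] + 2
E[V] = 2.5
E[V²] = Var(V) + (E[V])² = 0.75 + 6.25 = 7
E[Y] = 1*7 + 1*2.5 + 2 = 11.5

11.5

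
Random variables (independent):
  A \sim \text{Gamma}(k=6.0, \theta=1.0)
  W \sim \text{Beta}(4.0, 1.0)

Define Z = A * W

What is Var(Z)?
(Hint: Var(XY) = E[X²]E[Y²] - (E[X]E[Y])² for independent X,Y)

Var(XY) = E[X²]E[Y²] - (E[X]E[Y])²
E[A] = 6, Var(A) = 6
E[W] = 0.8, Var(W) = 0.026666667
E[A²] = 6 + 6² = 42
E[W²] = 0.026666667 + 0.8² = 0.66666667
Var(Z) = 42*0.66666667 - (6*0.8)²
= 28 - 23.04 = 4.96

4.96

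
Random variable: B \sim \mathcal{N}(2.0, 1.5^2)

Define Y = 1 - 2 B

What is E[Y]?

For Y = -2B + 1:
E[Y] = -2 * E[B] + 1
E[B] = 2.0 = 2
E[Y] = -2 * 2 + 1 = -3

-3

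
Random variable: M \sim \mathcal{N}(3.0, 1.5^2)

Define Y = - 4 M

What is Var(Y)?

For Y = aM + b: Var(Y) = a² * Var(M)
Var(M) = 1.5^2 = 2.25
Var(Y) = (-4)² * 2.25 = 16 * 2.25 = 36

36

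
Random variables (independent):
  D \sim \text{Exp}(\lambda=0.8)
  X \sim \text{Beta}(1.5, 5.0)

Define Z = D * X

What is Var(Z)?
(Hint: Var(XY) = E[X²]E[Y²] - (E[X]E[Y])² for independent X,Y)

Var(XY) = E[X²]E[Y²] - (E[X]E[Y])²
E[D] = 1.25, Var(D) = 1.5625
E[X] = 0.23076923, Var(X) = 0.023668639
E[D²] = 1.5625 + 1.25² = 3.125
E[X²] = 0.023668639 + 0.23076923² = 0.076923077
Var(Z) = 3.125*0.076923077 - (1.25*0.23076923)²
= 0.24038462 - 0.083210059 = 0.15717456

0.15717456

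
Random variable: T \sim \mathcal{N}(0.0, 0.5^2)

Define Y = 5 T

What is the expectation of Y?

For Y = 5T:
E[Y] = 5 * E[T]
E[T] = 0.0 = 0
E[Y] = 5 * 0 = 0

0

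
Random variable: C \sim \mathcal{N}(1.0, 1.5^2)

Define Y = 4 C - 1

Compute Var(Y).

For Y = aC + b: Var(Y) = a² * Var(C)
Var(C) = 1.5^2 = 2.25
Var(Y) = 4² * 2.25 = 16 * 2.25 = 36

36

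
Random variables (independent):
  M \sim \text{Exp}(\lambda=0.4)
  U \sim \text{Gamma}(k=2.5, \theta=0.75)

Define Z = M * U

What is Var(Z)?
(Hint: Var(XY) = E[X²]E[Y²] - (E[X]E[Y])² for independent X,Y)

Var(XY) = E[X²]E[Y²] - (E[X]E[Y])²
E[M] = 2.5, Var(M) = 6.25
E[U] = 1.875, Var(U) = 1.40625
E[M²] = 6.25 + 2.5² = 12.5
E[U²] = 1.40625 + 1.875² = 4.921875
Var(Z) = 12.5*4.921875 - (2.5*1.875)²
= 61.523438 - 21.972656 = 39.550781

39.550781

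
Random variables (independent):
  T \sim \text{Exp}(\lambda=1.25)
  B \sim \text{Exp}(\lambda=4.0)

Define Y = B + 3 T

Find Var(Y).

For independent RVs: Var(aX + bY) = a²Var(X) + b²Var(Y)
Var(T) = 0.64
Var(B) = 0.0625
Var(Y) = 3²*0.64 + 1²*0.0625
= 9*0.64 + 1*0.0625 = 5.8225

5.8225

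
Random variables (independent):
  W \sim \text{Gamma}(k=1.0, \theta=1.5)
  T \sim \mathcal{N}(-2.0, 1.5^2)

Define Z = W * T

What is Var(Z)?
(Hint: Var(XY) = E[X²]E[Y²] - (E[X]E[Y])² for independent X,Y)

Var(XY) = E[X²]E[Y²] - (E[X]E[Y])²
E[W] = 1.5, Var(W) = 2.25
E[T] = -2, Var(T) = 2.25
E[W²] = 2.25 + 1.5² = 4.5
E[T²] = 2.25 + (-2)² = 6.25
Var(Z) = 4.5*6.25 - (1.5*(-2))²
= 28.125 - 9 = 19.125

19.125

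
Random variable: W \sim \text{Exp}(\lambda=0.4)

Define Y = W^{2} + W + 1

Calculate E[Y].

E[Y] = 1*E[W²] + 1*E[W] + 1
E[W] = 2.5
E[W²] = Var(W) + (E[W])² = 6.25 + 6.25 = 12.5
E[Y] = 1*12.5 + 1*2.5 + 1 = 16

16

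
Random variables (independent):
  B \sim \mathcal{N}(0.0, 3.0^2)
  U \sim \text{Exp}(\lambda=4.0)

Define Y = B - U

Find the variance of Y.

For independent RVs: Var(aX + bY) = a²Var(X) + b²Var(Y)
Var(B) = 9
Var(U) = 0.0625
Var(Y) = 1²*9 + (-1)²*0.0625
= 1*9 + 1*0.0625 = 9.0625

9.0625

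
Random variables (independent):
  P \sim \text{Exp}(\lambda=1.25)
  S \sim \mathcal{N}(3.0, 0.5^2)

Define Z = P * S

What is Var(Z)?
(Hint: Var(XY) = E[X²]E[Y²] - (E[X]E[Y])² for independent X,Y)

Var(XY) = E[X²]E[Y²] - (E[X]E[Y])²
E[P] = 0.8, Var(P) = 0.64
E[S] = 3, Var(S) = 0.25
E[P²] = 0.64 + 0.8² = 1.28
E[S²] = 0.25 + 3² = 9.25
Var(Z) = 1.28*9.25 - (0.8*3)²
= 11.84 - 5.76 = 6.08

6.08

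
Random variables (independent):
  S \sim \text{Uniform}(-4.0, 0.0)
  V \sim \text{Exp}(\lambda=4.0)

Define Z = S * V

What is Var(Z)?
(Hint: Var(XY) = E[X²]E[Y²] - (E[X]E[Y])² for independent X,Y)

Var(XY) = E[X²]E[Y²] - (E[X]E[Y])²
E[S] = -2, Var(S) = 1.3333333
E[V] = 0.25, Var(V) = 0.0625
E[S²] = 1.3333333 + (-2)² = 5.3333333
E[V²] = 0.0625 + 0.25² = 0.125
Var(Z) = 5.3333333*0.125 - (-2*0.25)²
= 0.66666667 - 0.25 = 0.41666667

0.41666667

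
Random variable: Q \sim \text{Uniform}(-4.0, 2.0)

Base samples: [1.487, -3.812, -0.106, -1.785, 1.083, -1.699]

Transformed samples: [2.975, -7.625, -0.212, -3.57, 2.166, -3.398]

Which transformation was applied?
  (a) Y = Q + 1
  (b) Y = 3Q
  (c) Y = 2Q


Checking option (c) Y = 2Q:
  Q = 1.487 -> Y = 2.975 ✓
  Q = -3.812 -> Y = -7.625 ✓
  Q = -0.106 -> Y = -0.212 ✓
All samples match this transformation.

(c) 2Q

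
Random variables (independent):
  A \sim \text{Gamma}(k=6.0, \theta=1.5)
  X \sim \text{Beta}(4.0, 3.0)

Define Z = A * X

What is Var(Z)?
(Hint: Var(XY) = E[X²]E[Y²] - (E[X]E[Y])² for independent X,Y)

Var(XY) = E[X²]E[Y²] - (E[X]E[Y])²
E[A] = 9, Var(A) = 13.5
E[X] = 0.57142857, Var(X) = 0.030612245
E[A²] = 13.5 + 9² = 94.5
E[X²] = 0.030612245 + 0.57142857² = 0.35714286
Var(Z) = 94.5*0.35714286 - (9*0.57142857)²
= 33.75 - 26.44898 = 7.3010204

7.3010204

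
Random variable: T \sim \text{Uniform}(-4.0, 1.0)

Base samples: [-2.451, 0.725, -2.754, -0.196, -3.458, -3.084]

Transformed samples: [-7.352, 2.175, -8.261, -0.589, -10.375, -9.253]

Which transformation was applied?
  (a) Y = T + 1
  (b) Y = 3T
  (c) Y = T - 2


Checking option (b) Y = 3T:
  T = -2.451 -> Y = -7.352 ✓
  T = 0.725 -> Y = 2.175 ✓
  T = -2.754 -> Y = -8.261 ✓
All samples match this transformation.

(b) 3T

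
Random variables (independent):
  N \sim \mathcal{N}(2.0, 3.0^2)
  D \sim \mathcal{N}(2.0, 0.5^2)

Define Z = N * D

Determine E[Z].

For independent RVs: E[XY] = E[X]*E[Y]
E[N] = 2
E[D] = 2
E[Z] = 2 * 2 = 4

4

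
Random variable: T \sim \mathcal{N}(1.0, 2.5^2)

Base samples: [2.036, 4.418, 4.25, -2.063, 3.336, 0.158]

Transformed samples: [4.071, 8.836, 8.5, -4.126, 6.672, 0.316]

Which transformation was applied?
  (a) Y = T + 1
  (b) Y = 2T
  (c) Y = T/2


Checking option (b) Y = 2T:
  T = 2.036 -> Y = 4.071 ✓
  T = 4.418 -> Y = 8.836 ✓
  T = 4.25 -> Y = 8.5 ✓
All samples match this transformation.

(b) 2T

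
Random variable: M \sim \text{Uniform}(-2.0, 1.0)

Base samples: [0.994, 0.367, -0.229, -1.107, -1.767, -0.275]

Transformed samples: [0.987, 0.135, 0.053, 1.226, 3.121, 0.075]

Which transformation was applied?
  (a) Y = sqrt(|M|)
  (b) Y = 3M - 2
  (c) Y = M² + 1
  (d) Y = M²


Checking option (d) Y = M²:
  M = 0.994 -> Y = 0.987 ✓
  M = 0.367 -> Y = 0.135 ✓
  M = -0.229 -> Y = 0.053 ✓
All samples match this transformation.

(d) M²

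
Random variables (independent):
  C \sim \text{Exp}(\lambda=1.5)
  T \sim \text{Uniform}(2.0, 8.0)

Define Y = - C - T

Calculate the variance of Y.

For independent RVs: Var(aX + bY) = a²Var(X) + b²Var(Y)
Var(C) = 0.44444444
Var(T) = 3
Var(Y) = (-1)²*0.44444444 + (-1)²*3
= 1*0.44444444 + 1*3 = 3.4444444

3.4444444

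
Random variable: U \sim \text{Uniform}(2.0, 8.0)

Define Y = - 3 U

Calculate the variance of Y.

For Y = aU + b: Var(Y) = a² * Var(U)
Var(U) = (8 - 2)^2/12 = 3
Var(Y) = (-3)² * 3 = 9 * 3 = 27

27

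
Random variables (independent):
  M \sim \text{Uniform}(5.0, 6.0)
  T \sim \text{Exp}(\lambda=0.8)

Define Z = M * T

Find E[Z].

For independent RVs: E[XY] = E[X]*E[Y]
E[M] = 5.5
E[T] = 1.25
E[Z] = 5.5 * 1.25 = 6.875

6.875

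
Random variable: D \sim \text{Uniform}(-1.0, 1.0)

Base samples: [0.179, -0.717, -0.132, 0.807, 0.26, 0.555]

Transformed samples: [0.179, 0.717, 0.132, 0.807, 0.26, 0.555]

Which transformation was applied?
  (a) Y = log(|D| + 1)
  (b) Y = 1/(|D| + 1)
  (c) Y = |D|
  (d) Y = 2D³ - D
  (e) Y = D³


Checking option (c) Y = |D|:
  D = 0.179 -> Y = 0.179 ✓
  D = -0.717 -> Y = 0.717 ✓
  D = -0.132 -> Y = 0.132 ✓
All samples match this transformation.

(c) |D|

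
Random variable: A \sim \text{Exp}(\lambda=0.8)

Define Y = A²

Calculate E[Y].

E[A²] = Var(A) + (E[A])² = 1.5625 + 1.5625 = 3.125

3.125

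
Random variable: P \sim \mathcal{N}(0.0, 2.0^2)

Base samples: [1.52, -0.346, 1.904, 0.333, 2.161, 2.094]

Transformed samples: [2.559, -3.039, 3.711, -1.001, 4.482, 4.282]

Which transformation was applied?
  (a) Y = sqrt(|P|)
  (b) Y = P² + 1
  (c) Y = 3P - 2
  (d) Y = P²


Checking option (c) Y = 3P - 2:
  P = 1.52 -> Y = 2.559 ✓
  P = -0.346 -> Y = -3.039 ✓
  P = 1.904 -> Y = 3.711 ✓
All samples match this transformation.

(c) 3P - 2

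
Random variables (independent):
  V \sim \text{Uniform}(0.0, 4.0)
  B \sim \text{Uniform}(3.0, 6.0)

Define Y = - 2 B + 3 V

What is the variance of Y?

For independent RVs: Var(aX + bY) = a²Var(X) + b²Var(Y)
Var(V) = 1.3333333
Var(B) = 0.75
Var(Y) = 3²*1.3333333 + (-2)²*0.75
= 9*1.3333333 + 4*0.75 = 15

15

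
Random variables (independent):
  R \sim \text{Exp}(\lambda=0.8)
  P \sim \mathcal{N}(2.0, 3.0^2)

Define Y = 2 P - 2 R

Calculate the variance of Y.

For independent RVs: Var(aX + bY) = a²Var(X) + b²Var(Y)
Var(R) = 1.5625
Var(P) = 9
Var(Y) = (-2)²*1.5625 + 2²*9
= 4*1.5625 + 4*9 = 42.25

42.25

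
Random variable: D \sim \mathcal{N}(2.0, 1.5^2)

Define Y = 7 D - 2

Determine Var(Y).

For Y = aD + b: Var(Y) = a² * Var(D)
Var(D) = 1.5^2 = 2.25
Var(Y) = 7² * 2.25 = 49 * 2.25 = 110.25

110.25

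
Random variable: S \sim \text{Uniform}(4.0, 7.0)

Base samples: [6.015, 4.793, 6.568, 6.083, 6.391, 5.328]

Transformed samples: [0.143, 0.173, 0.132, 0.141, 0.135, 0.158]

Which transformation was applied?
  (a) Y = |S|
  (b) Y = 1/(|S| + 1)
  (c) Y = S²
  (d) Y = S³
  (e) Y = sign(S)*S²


Checking option (b) Y = 1/(|S| + 1):
  S = 6.015 -> Y = 0.143 ✓
  S = 4.793 -> Y = 0.173 ✓
  S = 6.568 -> Y = 0.132 ✓
All samples match this transformation.

(b) 1/(|S| + 1)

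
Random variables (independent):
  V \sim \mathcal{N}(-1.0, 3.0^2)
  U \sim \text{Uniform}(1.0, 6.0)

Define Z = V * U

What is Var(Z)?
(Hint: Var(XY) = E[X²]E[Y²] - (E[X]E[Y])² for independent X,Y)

Var(XY) = E[X²]E[Y²] - (E[X]E[Y])²
E[V] = -1, Var(V) = 9
E[U] = 3.5, Var(U) = 2.0833333
E[V²] = 9 + (-1)² = 10
E[U²] = 2.0833333 + 3.5² = 14.333333
Var(Z) = 10*14.333333 - (-1*3.5)²
= 143.33333 - 12.25 = 131.08333

131.08333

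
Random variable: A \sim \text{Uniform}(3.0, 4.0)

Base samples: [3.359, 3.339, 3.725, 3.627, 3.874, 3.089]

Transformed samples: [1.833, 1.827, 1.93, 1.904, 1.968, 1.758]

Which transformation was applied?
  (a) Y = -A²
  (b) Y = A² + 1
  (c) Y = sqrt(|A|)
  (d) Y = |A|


Checking option (c) Y = sqrt(|A|):
  A = 3.359 -> Y = 1.833 ✓
  A = 3.339 -> Y = 1.827 ✓
  A = 3.725 -> Y = 1.93 ✓
All samples match this transformation.

(c) sqrt(|A|)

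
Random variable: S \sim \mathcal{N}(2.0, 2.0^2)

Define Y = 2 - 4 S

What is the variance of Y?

For Y = aS + b: Var(Y) = a² * Var(S)
Var(S) = 2.0^2 = 4
Var(Y) = (-4)² * 4 = 16 * 4 = 64

64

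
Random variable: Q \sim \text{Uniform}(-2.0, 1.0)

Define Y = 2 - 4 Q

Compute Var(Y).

For Y = aQ + b: Var(Y) = a² * Var(Q)
Var(Q) = (1 + 2)^2/12 = 0.75
Var(Y) = (-4)² * 0.75 = 16 * 0.75 = 12

12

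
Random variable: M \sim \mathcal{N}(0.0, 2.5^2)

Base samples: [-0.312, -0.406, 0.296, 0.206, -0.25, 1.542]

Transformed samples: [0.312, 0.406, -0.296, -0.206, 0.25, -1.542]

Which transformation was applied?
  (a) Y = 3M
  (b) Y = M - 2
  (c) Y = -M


Checking option (c) Y = -M:
  M = -0.312 -> Y = 0.312 ✓
  M = -0.406 -> Y = 0.406 ✓
  M = 0.296 -> Y = -0.296 ✓
All samples match this transformation.

(c) -M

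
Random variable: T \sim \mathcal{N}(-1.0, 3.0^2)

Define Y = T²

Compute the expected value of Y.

Using E[X²] = Var(X) + (E[X])²:
E[T] = -1
Var(T) = 3.0^2 = 9
E[T²] = 9 + (-1)² = 9 + 1 = 10

10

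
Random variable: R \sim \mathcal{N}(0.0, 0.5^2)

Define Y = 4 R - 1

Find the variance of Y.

For Y = aR + b: Var(Y) = a² * Var(R)
Var(R) = 0.5^2 = 0.25
Var(Y) = 4² * 0.25 = 16 * 0.25 = 4

4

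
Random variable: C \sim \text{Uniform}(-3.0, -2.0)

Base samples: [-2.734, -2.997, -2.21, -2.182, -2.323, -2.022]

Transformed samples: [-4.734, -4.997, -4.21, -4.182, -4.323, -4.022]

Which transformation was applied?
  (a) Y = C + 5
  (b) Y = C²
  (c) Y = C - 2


Checking option (c) Y = C - 2:
  C = -2.734 -> Y = -4.734 ✓
  C = -2.997 -> Y = -4.997 ✓
  C = -2.21 -> Y = -4.21 ✓
All samples match this transformation.

(c) C - 2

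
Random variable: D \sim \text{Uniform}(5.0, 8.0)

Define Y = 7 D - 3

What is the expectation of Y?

For Y = 7D - 3:
E[Y] = 7 * E[D] - 3
E[D] = (5 + 8)/2 = 6.5
E[Y] = 7 * 6.5 - 3 = 42.5

42.5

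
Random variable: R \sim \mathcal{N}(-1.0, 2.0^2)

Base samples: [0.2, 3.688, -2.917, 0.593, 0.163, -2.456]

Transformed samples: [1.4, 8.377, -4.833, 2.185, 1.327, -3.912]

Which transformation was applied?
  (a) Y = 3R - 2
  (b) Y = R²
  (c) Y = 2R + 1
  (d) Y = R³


Checking option (c) Y = 2R + 1:
  R = 0.2 -> Y = 1.4 ✓
  R = 3.688 -> Y = 8.377 ✓
  R = -2.917 -> Y = -4.833 ✓
All samples match this transformation.

(c) 2R + 1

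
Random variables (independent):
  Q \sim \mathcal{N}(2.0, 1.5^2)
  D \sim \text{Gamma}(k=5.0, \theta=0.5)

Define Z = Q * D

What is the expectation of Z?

For independent RVs: E[XY] = E[X]*E[Y]
E[Q] = 2
E[D] = 2.5
E[Z] = 2 * 2.5 = 5

5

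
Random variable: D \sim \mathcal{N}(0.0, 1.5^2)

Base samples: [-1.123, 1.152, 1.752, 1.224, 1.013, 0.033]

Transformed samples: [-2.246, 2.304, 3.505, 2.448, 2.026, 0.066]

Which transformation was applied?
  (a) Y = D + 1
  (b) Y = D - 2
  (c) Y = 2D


Checking option (c) Y = 2D:
  D = -1.123 -> Y = -2.246 ✓
  D = 1.152 -> Y = 2.304 ✓
  D = 1.752 -> Y = 3.505 ✓
All samples match this transformation.

(c) 2D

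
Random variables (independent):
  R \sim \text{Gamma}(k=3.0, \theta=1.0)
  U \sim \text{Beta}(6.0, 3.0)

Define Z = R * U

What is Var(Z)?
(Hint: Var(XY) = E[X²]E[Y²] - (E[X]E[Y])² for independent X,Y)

Var(XY) = E[X²]E[Y²] - (E[X]E[Y])²
E[R] = 3, Var(R) = 3
E[U] = 0.66666667, Var(U) = 0.022222222
E[R²] = 3 + 3² = 12
E[U²] = 0.022222222 + 0.66666667² = 0.46666667
Var(Z) = 12*0.46666667 - (3*0.66666667)²
= 5.6 - 4 = 1.6

1.6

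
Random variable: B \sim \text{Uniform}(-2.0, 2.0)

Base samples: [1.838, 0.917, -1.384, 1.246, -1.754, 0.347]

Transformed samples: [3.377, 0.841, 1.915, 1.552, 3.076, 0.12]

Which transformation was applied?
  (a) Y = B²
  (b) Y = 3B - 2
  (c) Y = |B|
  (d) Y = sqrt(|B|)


Checking option (a) Y = B²:
  B = 1.838 -> Y = 3.377 ✓
  B = 0.917 -> Y = 0.841 ✓
  B = -1.384 -> Y = 1.915 ✓
All samples match this transformation.

(a) B²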